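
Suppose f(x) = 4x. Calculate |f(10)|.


f(10) = 40
|40| = 40

40


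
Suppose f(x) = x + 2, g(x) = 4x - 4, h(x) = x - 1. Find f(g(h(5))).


h(5) = 4
g(4) = 12
f(12) = 14

14


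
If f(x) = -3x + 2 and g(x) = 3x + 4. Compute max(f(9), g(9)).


f(9) = -25
g(9) = 31
max = 31

31


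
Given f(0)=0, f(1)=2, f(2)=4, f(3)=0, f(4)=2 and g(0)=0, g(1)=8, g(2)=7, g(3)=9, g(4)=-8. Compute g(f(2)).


f(2) = 4
g(4) = -8

-8


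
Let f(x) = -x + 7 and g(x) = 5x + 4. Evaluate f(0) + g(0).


f(0) = 7
g(0) = 4
Sum = 11

11


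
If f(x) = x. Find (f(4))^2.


f(4) = 4
(4)^2 = 16

16


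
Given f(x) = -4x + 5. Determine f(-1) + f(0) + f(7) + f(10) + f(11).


f(-1) = 9
f(0) = 5
f(7) = -23
f(10) = -35
f(11) = -39
Sum = -83

-83


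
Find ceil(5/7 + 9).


5/7 = 0.7143
0.7143 + 9 = 9.7143
ceil(9.7143) = 10

10


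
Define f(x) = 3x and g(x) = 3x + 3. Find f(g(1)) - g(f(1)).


f(g(1)) = 18
g(f(1)) = 12
Difference = 6

6


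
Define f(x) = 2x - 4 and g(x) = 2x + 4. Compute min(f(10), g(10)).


16


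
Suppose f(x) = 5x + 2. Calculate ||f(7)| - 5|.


f(7) = 37
|37| = 37
|37 - 5| = 32

32


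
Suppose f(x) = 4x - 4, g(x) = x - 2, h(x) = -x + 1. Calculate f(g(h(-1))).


h(-1) = 2
g(2) = 0
f(0) = -4

-4


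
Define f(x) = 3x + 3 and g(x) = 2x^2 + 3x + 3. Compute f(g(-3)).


g(-3) = 12
f(12) = 39

39


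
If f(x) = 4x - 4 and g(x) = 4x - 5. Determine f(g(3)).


g(3) = 7
f(7) = 24

24


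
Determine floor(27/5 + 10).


27/5 = 5.4
5.4 + 10 = 15.4
floor(15.4) = 15

15


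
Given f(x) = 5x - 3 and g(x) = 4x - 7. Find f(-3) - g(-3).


f(-3) = -18
g(-3) = -19
Difference = 1

1


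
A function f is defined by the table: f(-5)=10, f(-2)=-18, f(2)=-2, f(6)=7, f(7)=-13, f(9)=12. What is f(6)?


7


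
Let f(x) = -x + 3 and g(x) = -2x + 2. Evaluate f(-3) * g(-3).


f(-3) = 6
g(-3) = 8
Product = 48

48


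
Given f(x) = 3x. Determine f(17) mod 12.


f(17) = 51
51 mod 12 = 3

3


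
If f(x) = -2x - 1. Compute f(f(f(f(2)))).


f(2) = -5
f(-5) = 9
f(9) = -19
f(-19) = 37

37


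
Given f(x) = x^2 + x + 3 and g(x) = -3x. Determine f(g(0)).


g(0) = 0
f(0) = 1*(0)^2 + 1*(0) + 3 = 3

3


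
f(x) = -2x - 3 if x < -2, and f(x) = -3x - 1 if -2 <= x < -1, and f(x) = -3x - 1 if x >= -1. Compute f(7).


7 satisfies x >= -1
f(7) = -22

-22


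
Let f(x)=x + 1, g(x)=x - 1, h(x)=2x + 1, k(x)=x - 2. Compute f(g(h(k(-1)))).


k(-1) = -3
h(-3) = -5
g(-5) = -6
f(-6) = -5

-5


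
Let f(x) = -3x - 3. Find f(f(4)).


f(4) = -15
f(-15) = 42

42


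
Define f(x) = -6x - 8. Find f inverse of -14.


Solve -6x - 8 = -14
x = (-14 + 8) / (-6) = 1

1


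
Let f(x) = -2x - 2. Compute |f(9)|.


f(9) = -20
|-20| = 20

20


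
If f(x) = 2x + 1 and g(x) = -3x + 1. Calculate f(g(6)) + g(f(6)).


f(g(6)) = -33
g(f(6)) = -38
Sum = -71

-71


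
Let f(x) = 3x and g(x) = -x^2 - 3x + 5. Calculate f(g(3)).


g(3) = -13
f(-13) = -39

-39


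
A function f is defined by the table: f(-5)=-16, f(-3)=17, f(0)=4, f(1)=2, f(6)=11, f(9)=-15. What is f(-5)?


-16


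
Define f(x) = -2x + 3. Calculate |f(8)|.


f(8) = -13
|-13| = 13

13


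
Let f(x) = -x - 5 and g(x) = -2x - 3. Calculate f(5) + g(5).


f(5) = -10
g(5) = -13
Sum = -23

-23


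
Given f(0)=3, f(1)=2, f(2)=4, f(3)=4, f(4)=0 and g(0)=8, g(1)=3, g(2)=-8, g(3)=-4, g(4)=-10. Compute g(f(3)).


f(3) = 4
g(4) = -10

-10


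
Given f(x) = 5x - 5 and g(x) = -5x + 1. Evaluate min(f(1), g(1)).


f(1) = 0
g(1) = -4
min = -4

-4


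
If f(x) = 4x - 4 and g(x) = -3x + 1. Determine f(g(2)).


g(2) = -5
f(-5) = -24

-24


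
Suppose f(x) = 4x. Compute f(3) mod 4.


f(3) = 12
12 mod 4 = 0

0


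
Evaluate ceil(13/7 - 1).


13/7 = 1.8571
1.8571 - 1 = 0.8571
ceil(0.8571) = 1

1


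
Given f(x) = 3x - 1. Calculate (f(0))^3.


f(0) = -1
(-1)^3 = -1

-1


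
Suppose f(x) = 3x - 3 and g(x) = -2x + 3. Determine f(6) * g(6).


-135


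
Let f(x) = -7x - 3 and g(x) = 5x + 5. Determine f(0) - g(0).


f(0) = -3
g(0) = 5
Difference = -8

-8


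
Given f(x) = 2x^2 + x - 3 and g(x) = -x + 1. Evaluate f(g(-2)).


g(-2) = 3
f(3) = 2*(3)^2 + 1*(3) - 3 = 18

18


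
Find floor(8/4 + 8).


8/4 = 2
2 + 8 = 10
floor(10) = 10

10


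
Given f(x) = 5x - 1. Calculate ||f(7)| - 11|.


f(7) = 34
|34| = 34
|34 - 11| = 23

23


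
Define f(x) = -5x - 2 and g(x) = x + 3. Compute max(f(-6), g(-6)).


f(-6) = 28
g(-6) = -3
max = 28

28


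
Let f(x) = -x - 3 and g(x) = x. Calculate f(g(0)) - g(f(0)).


f(g(0)) = -3
g(f(0)) = -3
Difference = 0

0


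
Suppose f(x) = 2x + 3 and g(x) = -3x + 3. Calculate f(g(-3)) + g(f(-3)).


39


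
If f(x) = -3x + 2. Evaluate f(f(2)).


f(2) = -4
f(-4) = 14

14


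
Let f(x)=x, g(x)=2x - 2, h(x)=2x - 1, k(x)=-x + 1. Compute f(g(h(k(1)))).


k(1) = 0
h(0) = -1
g(-1) = -4
f(-4) = -4

-4


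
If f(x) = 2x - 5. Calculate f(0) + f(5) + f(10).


f(0) = -5
f(5) = 5
f(10) = 15
Sum = 15

15


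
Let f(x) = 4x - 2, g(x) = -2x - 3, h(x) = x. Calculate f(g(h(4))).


h(4) = 4
g(4) = -11
f(-11) = -46

-46


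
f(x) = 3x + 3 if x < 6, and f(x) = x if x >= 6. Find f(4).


15


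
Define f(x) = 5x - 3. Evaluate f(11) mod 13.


0


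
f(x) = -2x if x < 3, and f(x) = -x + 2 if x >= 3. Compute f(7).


7 satisfies x >= 3
f(7) = -5

-5


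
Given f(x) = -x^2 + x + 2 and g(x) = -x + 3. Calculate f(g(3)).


2


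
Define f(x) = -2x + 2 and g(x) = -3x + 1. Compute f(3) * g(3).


32


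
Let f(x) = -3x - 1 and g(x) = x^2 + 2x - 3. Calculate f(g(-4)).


g(-4) = 5
f(5) = -16

-16


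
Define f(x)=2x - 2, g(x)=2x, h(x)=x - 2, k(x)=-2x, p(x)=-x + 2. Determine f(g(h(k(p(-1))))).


p(-1) = 3
k(3) = -6
h(-6) = -8
g(-8) = -16
f(-16) = -34

-34


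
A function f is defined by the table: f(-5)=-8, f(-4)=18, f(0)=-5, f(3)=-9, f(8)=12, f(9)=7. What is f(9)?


Reading from the table at x = 9

7


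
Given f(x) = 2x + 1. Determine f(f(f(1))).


15


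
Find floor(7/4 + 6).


7/4 = 1.75
1.75 + 6 = 7.75
floor(7.75) = 7

7


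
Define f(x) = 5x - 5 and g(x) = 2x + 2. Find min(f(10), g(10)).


f(10) = 45
g(10) = 22
min = 22

22


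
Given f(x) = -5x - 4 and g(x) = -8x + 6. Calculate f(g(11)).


g(11) = -82
f(-82) = 406

406


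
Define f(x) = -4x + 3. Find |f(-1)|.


f(-1) = 7
|7| = 7

7


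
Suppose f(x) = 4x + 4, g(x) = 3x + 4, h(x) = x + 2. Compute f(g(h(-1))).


h(-1) = 1
g(1) = 7
f(7) = 32

32


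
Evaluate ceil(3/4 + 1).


3/4 = 0.75
0.75 + 1 = 1.75
ceil(1.75) = 2

2


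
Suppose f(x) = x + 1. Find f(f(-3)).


f(-3) = -2
f(-2) = -1

-1


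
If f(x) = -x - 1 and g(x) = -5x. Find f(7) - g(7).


f(7) = -8
g(7) = -35
Difference = 27

27


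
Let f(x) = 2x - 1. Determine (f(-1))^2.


f(-1) = -3
(-3)^2 = 9

9


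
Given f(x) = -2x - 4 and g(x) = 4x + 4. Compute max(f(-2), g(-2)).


f(-2) = 0
g(-2) = -4
max = 0

0


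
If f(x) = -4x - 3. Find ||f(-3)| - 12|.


3


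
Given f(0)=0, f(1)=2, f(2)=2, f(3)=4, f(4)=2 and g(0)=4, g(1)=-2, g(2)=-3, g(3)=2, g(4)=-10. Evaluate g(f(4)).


-3


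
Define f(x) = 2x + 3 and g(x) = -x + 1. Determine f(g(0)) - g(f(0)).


f(g(0)) = 5
g(f(0)) = -2
Difference = 7

7


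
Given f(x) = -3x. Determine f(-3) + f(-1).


12


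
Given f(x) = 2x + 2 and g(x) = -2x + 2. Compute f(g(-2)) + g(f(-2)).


f(g(-2)) = 14
g(f(-2)) = 6
Sum = 20

20


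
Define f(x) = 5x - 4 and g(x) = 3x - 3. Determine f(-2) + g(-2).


-23


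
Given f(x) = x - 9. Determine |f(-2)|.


f(-2) = -11
|-11| = 11

11


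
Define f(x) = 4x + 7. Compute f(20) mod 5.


f(20) = 87
87 mod 5 = 2

2


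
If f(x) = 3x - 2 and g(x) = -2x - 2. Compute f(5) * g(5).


f(5) = 13
g(5) = -12
Product = -156

-156


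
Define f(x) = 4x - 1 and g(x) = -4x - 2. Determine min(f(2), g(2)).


f(2) = 7
g(2) = -10
min = -10

-10


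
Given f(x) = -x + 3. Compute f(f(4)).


f(4) = -1
f(-1) = 4

4


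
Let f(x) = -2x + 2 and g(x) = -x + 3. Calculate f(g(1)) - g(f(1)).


f(g(1)) = -2
g(f(1)) = 3
Difference = -5

-5


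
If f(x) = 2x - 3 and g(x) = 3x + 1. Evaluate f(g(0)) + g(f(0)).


-9


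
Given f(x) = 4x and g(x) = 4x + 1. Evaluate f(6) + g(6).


f(6) = 24
g(6) = 25
Sum = 49

49


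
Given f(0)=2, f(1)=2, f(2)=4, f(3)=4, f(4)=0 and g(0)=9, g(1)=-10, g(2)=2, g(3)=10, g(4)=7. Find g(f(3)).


7


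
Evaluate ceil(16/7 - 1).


16/7 = 2.2857
2.2857 - 1 = 1.2857
ceil(1.2857) = 2

2


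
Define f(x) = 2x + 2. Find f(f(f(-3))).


f(-3) = -4
f(-4) = -6
f(-6) = -10

-10


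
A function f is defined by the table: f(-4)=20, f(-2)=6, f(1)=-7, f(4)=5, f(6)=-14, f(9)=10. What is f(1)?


Reading from the table at x = 1

-7


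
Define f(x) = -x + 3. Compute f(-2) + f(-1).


f(-2) = 5
f(-1) = 4
Sum = 9

9


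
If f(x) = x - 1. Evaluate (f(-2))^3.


-27


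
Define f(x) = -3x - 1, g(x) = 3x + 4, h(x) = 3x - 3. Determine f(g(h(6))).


h(6) = 15
g(15) = 49
f(49) = -148

-148


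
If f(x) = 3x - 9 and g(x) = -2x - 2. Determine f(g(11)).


-81


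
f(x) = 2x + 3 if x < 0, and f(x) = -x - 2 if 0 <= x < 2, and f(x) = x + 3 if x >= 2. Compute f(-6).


-9


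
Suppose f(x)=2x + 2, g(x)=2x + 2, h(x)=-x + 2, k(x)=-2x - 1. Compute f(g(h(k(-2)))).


2


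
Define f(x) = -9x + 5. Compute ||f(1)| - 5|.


1


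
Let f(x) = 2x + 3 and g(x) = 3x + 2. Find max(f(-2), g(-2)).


f(-2) = -1
g(-2) = -4
max = -1

-1


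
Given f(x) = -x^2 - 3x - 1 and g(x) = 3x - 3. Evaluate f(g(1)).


g(1) = 0
f(0) = (-1)*(0)^2 - 3*(0) - 1 = -1

-1


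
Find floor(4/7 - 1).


4/7 = 0.5714
0.5714 - 1 = -0.4286
floor(-0.4286) = -1

-1


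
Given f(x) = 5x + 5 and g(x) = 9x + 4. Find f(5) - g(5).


f(5) = 30
g(5) = 49
Difference = -19

-19


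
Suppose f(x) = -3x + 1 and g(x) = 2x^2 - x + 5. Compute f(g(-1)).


g(-1) = 8
f(8) = -23

-23


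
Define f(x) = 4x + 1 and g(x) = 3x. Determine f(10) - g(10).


f(10) = 41
g(10) = 30
Difference = 11

11


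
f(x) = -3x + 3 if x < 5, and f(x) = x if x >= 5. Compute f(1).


1 satisfies x < 5
f(1) = 0

0


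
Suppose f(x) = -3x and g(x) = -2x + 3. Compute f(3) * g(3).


27


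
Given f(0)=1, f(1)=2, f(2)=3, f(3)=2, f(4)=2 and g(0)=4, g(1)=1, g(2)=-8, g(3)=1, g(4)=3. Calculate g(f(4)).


-8


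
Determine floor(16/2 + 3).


16/2 = 8
8 + 3 = 11
floor(11) = 11

11


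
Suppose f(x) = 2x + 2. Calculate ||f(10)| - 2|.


20


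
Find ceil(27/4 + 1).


27/4 = 6.75
6.75 + 1 = 7.75
ceil(7.75) = 8

8


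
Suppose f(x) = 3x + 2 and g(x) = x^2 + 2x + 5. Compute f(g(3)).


62


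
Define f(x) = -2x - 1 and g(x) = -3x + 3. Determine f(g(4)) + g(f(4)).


47


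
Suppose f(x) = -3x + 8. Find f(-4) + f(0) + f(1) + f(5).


f(-4) = 20
f(0) = 8
f(1) = 5
f(5) = -7
Sum = 26

26


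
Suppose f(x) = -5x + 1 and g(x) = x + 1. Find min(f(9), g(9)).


f(9) = -44
g(9) = 10
min = -44

-44


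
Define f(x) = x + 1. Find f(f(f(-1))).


f(-1) = 0
f(0) = 1
f(1) = 2

2


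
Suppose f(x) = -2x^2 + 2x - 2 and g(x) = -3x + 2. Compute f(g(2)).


-42


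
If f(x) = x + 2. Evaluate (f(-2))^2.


f(-2) = 0
(0)^2 = 0

0


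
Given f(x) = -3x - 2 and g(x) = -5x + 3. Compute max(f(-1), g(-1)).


f(-1) = 1
g(-1) = 8
max = 8

8


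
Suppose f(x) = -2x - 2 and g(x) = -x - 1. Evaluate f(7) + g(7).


f(7) = -16
g(7) = -8
Sum = -24

-24


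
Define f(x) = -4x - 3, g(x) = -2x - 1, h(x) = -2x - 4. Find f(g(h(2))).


h(2) = -8
g(-8) = 15
f(15) = -63

-63


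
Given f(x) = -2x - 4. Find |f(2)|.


f(2) = -8
|-8| = 8

8


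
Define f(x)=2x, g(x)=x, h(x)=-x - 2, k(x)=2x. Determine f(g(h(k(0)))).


k(0) = 0
h(0) = -2
g(-2) = -2
f(-2) = -4

-4


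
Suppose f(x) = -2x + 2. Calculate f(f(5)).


f(5) = -8
f(-8) = 18

18


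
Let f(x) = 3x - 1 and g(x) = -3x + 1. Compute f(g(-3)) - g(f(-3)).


f(g(-3)) = 29
g(f(-3)) = 31
Difference = -2

-2


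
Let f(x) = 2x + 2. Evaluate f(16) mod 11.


f(16) = 34
34 mod 11 = 1

1


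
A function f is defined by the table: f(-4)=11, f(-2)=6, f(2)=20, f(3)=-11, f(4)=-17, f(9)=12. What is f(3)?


Reading from the table at x = 3

-11


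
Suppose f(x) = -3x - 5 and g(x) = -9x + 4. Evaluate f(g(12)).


307


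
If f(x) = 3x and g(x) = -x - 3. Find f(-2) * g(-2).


6


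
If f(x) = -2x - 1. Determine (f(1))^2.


f(1) = -3
(-3)^2 = 9

9


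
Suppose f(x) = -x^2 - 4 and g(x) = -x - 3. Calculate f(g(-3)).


-4


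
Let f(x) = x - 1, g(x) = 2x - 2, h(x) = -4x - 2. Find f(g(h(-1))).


h(-1) = 2
g(2) = 2
f(2) = 1

1


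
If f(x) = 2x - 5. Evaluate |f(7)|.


f(7) = 9
|9| = 9

9


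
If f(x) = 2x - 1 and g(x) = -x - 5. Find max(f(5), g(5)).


f(5) = 9
g(5) = -10
max = 9

9


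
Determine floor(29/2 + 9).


29/2 = 14.5
14.5 + 9 = 23.5
floor(23.5) = 23

23


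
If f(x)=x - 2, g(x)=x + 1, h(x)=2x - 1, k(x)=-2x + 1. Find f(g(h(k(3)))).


k(3) = -5
h(-5) = -11
g(-11) = -10
f(-10) = -12

-12


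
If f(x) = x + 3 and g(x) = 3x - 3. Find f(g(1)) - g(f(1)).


f(g(1)) = 3
g(f(1)) = 9
Difference = -6

-6


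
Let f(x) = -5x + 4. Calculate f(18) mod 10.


f(18) = -86
-86 mod 10 = 4

4


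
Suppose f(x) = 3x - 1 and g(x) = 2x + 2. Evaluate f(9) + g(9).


46


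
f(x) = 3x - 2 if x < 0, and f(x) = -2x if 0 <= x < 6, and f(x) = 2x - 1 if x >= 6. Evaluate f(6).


6 satisfies x >= 6
f(6) = 11

11


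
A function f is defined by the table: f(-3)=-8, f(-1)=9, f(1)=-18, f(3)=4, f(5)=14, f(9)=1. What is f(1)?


Reading from the table at x = 1

-18


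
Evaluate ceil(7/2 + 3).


7/2 = 3.5
3.5 + 3 = 6.5
ceil(6.5) = 7

7


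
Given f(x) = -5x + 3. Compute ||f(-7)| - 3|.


f(-7) = 38
|38| = 38
|38 - 3| = 35

35


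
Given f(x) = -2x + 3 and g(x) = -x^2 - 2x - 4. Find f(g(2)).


27


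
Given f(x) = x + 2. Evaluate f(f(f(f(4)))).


f(4) = 6
f(6) = 8
f(8) = 10
f(10) = 12

12


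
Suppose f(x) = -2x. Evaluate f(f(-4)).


f(-4) = 8
f(8) = -16

-16


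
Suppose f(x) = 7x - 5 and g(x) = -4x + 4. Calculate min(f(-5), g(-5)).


-40


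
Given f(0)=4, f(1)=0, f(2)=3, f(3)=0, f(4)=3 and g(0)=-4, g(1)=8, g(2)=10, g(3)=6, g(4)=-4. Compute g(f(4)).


f(4) = 3
g(3) = 6

6


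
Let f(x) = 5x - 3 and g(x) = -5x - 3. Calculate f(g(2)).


-68


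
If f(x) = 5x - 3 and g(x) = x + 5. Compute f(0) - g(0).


f(0) = -3
g(0) = 5
Difference = -8

-8


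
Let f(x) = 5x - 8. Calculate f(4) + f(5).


f(4) = 12
f(5) = 17
Sum = 29

29


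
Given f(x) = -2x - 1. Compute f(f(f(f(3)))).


f(3) = -7
f(-7) = 13
f(13) = -27
f(-27) = 53

53


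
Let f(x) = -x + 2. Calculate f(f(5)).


f(5) = -3
f(-3) = 5

5


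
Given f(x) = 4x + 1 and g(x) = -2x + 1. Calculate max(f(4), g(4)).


f(4) = 17
g(4) = -7
max = 17

17


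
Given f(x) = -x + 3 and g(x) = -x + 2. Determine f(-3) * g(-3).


f(-3) = 6
g(-3) = 5
Product = 30

30


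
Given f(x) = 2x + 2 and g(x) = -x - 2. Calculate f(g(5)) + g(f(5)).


f(g(5)) = -12
g(f(5)) = -14
Sum = -26

-26


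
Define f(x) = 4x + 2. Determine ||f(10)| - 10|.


f(10) = 42
|42| = 42
|42 - 10| = 32

32


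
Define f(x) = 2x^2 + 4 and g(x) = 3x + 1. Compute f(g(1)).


g(1) = 4
f(4) = 2*(4)^2 + 4 = 36

36


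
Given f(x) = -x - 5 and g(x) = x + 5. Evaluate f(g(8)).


g(8) = 13
f(13) = -18

-18


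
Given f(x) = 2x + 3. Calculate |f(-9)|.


f(-9) = -15
|-15| = 15

15


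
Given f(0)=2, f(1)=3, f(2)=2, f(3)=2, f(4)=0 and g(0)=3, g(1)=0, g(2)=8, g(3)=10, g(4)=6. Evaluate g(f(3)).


f(3) = 2
g(2) = 8

8


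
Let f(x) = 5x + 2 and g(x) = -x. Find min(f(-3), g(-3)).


f(-3) = -13
g(-3) = 3
min = -13

-13


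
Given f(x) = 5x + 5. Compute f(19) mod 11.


f(19) = 100
100 mod 11 = 1

1


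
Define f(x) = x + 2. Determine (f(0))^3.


f(0) = 2
(2)^3 = 8

8


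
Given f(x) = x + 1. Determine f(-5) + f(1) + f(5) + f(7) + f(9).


f(-5) = -4
f(1) = 2
f(5) = 6
f(7) = 8
f(9) = 10
Sum = 22

22


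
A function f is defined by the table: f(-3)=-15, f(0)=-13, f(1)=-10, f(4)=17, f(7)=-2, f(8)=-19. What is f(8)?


Reading from the table at x = 8

-19


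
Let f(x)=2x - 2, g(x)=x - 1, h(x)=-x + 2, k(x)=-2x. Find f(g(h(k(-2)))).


k(-2) = 4
h(4) = -2
g(-2) = -3
f(-3) = -8

-8


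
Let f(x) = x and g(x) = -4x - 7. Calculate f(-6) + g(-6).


f(-6) = -6
g(-6) = 17
Sum = 11

11


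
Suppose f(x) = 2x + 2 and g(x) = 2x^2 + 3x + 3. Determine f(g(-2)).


g(-2) = 5
f(5) = 12

12


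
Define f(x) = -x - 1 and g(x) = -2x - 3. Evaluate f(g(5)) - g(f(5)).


f(g(5)) = 12
g(f(5)) = 9
Difference = 3

3


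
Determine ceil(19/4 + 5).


19/4 = 4.75
4.75 + 5 = 9.75
ceil(9.75) = 10

10


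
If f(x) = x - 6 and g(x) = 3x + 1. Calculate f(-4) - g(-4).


1


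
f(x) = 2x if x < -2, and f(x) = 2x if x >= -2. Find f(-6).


-6 satisfies x < -2
f(-6) = -12

-12


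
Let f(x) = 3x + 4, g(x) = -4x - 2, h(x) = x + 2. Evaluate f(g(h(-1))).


h(-1) = 1
g(1) = -6
f(-6) = -14

-14


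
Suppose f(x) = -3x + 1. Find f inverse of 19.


Solve -3x + 1 = 19
x = (19 - 1) / (-3) = -6

-6


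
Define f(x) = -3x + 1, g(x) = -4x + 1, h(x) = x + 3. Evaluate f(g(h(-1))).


h(-1) = 2
g(2) = -7
f(-7) = 22

22


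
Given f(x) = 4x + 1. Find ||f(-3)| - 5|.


f(-3) = -11
|-11| = 11
|11 - 5| = 6

6


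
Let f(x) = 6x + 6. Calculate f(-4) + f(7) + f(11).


102


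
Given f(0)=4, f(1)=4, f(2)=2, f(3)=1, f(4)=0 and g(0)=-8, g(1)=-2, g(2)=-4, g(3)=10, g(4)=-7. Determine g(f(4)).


f(4) = 0
g(0) = -8

-8


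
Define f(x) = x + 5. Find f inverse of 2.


Solve x + 5 = 2
x = (2 - 5) / 1 = -3

-3


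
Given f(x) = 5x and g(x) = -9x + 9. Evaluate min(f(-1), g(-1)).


f(-1) = -5
g(-1) = 18
min = -5

-5


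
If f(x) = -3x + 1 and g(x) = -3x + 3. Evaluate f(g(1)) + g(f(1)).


f(g(1)) = 1
g(f(1)) = 9
Sum = 10

10


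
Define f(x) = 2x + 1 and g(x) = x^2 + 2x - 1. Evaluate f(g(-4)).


g(-4) = 7
f(7) = 15

15


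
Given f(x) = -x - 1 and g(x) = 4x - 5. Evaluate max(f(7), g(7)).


f(7) = -8
g(7) = 23
max = 23

23


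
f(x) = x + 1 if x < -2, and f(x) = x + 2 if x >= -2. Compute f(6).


6 satisfies x >= -2
f(6) = 8

8


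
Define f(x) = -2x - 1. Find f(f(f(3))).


f(3) = -7
f(-7) = 13
f(13) = -27

-27


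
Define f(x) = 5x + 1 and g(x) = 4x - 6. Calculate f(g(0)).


g(0) = -6
f(-6) = -29

-29


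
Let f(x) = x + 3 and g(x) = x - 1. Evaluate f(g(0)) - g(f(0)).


f(g(0)) = 2
g(f(0)) = 2
Difference = 0

0


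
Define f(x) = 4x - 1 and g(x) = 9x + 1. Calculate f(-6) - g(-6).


f(-6) = -25
g(-6) = -53
Difference = 28

28


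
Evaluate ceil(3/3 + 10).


3/3 = 1
1 + 10 = 11
ceil(11) = 11

11


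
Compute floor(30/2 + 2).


30/2 = 15
15 + 2 = 17
floor(17) = 17

17


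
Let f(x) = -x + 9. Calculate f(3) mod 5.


f(3) = 6
6 mod 5 = 1

1


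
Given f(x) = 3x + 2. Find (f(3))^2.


121


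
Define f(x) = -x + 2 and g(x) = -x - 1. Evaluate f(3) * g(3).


4


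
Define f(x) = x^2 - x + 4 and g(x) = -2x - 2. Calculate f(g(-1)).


g(-1) = 0
f(0) = 1*(0)^2 - 1*(0) + 4 = 4

4


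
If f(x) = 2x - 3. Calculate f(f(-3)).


f(-3) = -9
f(-9) = -21

-21


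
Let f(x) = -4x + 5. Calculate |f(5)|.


f(5) = -15
|-15| = 15

15


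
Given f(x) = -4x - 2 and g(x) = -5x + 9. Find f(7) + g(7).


f(7) = -30
g(7) = -26
Sum = -56

-56


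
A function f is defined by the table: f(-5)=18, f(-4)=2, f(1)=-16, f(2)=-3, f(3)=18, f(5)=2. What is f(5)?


Reading from the table at x = 5

2


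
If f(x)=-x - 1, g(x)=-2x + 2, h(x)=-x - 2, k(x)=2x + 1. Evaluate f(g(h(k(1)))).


k(1) = 3
h(3) = -5
g(-5) = 12
f(12) = -13

-13


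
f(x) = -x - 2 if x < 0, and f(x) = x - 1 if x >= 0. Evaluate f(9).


9 satisfies x >= 0
f(9) = 8

8


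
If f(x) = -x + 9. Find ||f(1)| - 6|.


2


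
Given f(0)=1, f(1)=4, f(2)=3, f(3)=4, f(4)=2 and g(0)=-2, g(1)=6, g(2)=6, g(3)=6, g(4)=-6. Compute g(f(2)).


6


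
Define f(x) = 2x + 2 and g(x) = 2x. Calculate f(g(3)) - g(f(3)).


f(g(3)) = 14
g(f(3)) = 16
Difference = -2

-2


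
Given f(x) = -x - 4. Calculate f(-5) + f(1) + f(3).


f(-5) = 1
f(1) = -5
f(3) = -7
Sum = -11

-11


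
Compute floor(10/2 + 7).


12


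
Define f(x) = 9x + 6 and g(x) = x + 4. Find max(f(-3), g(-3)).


f(-3) = -21
g(-3) = 1
max = 1

1


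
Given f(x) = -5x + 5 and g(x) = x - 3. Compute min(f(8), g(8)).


f(8) = -35
g(8) = 5
min = -35

-35


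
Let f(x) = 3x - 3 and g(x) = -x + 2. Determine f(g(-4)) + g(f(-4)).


f(g(-4)) = 15
g(f(-4)) = 17
Sum = 32

32


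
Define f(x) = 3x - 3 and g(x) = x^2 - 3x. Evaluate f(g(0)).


g(0) = 0
f(0) = -3

-3


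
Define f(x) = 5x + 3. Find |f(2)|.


f(2) = 13
|13| = 13

13


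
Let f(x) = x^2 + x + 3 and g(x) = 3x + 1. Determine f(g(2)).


59


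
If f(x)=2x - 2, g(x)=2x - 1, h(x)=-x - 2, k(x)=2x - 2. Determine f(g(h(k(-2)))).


k(-2) = -6
h(-6) = 4
g(4) = 7
f(7) = 12

12


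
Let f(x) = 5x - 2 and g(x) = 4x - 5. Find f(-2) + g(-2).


f(-2) = -12
g(-2) = -13
Sum = -25

-25


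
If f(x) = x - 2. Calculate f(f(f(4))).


f(4) = 2
f(2) = 0
f(0) = -2

-2


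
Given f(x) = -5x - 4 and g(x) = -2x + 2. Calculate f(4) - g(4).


-18


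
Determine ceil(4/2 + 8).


10


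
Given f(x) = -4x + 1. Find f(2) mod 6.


f(2) = -7
-7 mod 6 = 5

5


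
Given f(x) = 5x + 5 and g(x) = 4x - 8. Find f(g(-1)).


g(-1) = -12
f(-12) = -55

-55


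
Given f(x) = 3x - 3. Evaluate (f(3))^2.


f(3) = 6
(6)^2 = 36

36


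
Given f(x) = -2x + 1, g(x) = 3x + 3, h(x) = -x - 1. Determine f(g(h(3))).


19


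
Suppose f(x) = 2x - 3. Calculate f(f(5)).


f(5) = 7
f(7) = 11

11


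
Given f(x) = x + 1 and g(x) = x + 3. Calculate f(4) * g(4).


f(4) = 5
g(4) = 7
Product = 35

35


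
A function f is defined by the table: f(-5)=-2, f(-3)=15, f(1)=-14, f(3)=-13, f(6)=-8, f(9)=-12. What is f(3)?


Reading from the table at x = 3

-13


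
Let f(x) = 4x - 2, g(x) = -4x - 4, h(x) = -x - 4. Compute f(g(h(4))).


h(4) = -8
g(-8) = 28
f(28) = 110

110


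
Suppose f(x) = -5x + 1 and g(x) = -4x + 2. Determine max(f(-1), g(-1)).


f(-1) = 6
g(-1) = 6
max = 6

6


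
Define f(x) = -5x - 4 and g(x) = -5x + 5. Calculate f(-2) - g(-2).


f(-2) = 6
g(-2) = 15
Difference = -9

-9


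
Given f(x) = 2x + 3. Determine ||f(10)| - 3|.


f(10) = 23
|23| = 23
|23 - 3| = 20

20


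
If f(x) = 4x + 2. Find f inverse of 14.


Solve 4x + 2 = 14
x = (14 - 2) / 4 = 3

3


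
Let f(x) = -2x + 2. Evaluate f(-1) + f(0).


f(-1) = 4
f(0) = 2
Sum = 6

6


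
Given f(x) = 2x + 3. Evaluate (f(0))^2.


f(0) = 3
(3)^2 = 9

9


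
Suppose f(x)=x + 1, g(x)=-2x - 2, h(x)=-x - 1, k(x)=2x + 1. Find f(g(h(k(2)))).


k(2) = 5
h(5) = -6
g(-6) = 10
f(10) = 11

11


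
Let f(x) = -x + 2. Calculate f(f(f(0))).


2


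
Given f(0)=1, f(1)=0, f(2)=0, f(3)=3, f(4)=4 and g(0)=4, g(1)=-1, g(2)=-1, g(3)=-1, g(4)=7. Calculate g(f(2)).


f(2) = 0
g(0) = 4

4


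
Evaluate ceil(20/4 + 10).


15


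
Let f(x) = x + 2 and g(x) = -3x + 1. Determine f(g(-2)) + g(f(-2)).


f(g(-2)) = 9
g(f(-2)) = 1
Sum = 10

10


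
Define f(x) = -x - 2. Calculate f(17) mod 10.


f(17) = -19
-19 mod 10 = 1

1


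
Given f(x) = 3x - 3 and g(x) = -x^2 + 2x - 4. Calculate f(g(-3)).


-60


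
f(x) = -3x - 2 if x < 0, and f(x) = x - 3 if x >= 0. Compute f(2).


2 satisfies x >= 0
f(2) = -1

-1


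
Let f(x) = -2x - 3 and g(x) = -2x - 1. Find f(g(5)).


19


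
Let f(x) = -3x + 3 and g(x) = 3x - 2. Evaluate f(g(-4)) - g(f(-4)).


2


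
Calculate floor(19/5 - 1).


19/5 = 3.8
3.8 - 1 = 2.8
floor(2.8) = 2

2


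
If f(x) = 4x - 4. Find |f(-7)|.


32


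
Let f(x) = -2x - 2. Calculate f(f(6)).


26


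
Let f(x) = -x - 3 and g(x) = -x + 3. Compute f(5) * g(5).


f(5) = -8
g(5) = -2
Product = 16

16


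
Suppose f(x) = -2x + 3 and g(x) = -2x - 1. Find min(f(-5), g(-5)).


f(-5) = 13
g(-5) = 9
min = 9

9


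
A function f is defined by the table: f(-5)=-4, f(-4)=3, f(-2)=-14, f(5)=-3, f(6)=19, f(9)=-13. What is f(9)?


Reading from the table at x = 9

-13


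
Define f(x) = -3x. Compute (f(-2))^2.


f(-2) = 6
(6)^2 = 36

36


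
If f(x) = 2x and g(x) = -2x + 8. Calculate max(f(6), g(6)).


f(6) = 12
g(6) = -4
max = 12

12


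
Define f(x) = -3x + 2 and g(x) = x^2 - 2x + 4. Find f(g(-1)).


g(-1) = 7
f(7) = -19

-19


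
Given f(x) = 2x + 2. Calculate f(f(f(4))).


f(4) = 10
f(10) = 22
f(22) = 46

46


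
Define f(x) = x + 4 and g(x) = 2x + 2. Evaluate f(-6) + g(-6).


-12


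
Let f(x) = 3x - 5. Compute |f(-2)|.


11


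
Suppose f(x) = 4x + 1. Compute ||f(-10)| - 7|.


f(-10) = -39
|-39| = 39
|39 - 7| = 32

32


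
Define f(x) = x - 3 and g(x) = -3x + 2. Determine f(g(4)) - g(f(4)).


f(g(4)) = -13
g(f(4)) = -1
Difference = -12

-12


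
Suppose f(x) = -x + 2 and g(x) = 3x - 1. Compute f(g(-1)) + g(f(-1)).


f(g(-1)) = 6
g(f(-1)) = 8
Sum = 14

14


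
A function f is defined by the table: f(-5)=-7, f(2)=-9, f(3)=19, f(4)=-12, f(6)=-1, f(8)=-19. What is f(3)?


Reading from the table at x = 3

19


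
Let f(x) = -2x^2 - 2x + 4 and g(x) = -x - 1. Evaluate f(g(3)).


g(3) = -4
f(-4) = (-2)*(-4)^2 - 2*(-4) + 4 = -20

-20


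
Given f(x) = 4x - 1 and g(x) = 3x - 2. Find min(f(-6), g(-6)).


f(-6) = -25
g(-6) = -20
min = -25

-25


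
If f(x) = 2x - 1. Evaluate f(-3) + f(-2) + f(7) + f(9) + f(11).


f(-3) = -7
f(-2) = -5
f(7) = 13
f(9) = 17
f(11) = 21
Sum = 39

39


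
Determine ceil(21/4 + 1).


21/4 = 5.25
5.25 + 1 = 6.25
ceil(6.25) = 7

7


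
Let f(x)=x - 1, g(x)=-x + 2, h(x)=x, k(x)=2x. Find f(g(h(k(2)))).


k(2) = 4
h(4) = 4
g(4) = -2
f(-2) = -3

-3


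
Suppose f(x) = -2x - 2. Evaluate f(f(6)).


26


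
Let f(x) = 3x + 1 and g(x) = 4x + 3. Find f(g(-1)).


g(-1) = -1
f(-1) = -2

-2


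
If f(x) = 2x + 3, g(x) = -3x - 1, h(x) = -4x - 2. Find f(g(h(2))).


h(2) = -10
g(-10) = 29
f(29) = 61

61


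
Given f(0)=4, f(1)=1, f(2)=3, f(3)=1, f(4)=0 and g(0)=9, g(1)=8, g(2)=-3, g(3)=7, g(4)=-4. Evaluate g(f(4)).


9


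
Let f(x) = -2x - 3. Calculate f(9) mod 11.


f(9) = -21
-21 mod 11 = 1

1


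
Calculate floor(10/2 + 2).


10/2 = 5
5 + 2 = 7
floor(7) = 7

7


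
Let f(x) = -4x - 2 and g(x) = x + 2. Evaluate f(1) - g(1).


f(1) = -6
g(1) = 3
Difference = -9

-9


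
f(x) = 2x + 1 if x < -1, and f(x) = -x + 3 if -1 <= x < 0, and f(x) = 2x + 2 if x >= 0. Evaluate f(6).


6 satisfies x >= 0
f(6) = 14

14


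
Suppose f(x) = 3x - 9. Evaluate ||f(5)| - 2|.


f(5) = 6
|6| = 6
|6 - 2| = 4

4


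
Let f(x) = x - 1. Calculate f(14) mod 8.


5


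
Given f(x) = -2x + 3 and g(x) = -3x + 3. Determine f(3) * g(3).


f(3) = -3
g(3) = -6
Product = 18

18


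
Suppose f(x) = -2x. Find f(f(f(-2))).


f(-2) = 4
f(4) = -8
f(-8) = 16

16


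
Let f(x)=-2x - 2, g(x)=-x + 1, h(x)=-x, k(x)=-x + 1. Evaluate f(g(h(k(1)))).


-4


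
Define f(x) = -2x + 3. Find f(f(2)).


f(2) = -1
f(-1) = 5

5


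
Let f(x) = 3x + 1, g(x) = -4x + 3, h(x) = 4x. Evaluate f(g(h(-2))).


106


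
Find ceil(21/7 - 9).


21/7 = 3
3 - 9 = -6
ceil(-6) = -6

-6


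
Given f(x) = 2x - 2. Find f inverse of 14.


8


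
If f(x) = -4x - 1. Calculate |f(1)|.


f(1) = -5
|-5| = 5

5


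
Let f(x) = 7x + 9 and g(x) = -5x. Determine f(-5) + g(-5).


f(-5) = -26
g(-5) = 25
Sum = -1

-1


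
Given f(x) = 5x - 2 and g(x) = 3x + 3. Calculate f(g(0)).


g(0) = 3
f(3) = 13

13


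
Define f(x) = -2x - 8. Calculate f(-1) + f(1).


-16


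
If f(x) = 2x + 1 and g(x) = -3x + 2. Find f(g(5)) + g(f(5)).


f(g(5)) = -25
g(f(5)) = -31
Sum = -56

-56


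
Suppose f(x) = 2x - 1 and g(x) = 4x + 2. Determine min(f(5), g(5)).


f(5) = 9
g(5) = 22
min = 9

9


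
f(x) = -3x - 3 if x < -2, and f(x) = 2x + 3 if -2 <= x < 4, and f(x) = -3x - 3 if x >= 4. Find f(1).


1 satisfies -2 <= x < 4
f(1) = 5

5


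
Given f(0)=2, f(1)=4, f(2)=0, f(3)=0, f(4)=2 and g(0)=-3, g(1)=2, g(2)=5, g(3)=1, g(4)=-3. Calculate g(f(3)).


-3


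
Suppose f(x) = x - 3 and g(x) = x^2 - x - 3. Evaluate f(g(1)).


g(1) = -3
f(-3) = -6

-6


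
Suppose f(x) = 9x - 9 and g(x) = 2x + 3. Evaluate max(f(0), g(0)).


f(0) = -9
g(0) = 3
max = 3

3


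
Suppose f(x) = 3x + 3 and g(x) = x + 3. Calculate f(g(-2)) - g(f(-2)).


f(g(-2)) = 6
g(f(-2)) = 0
Difference = 6

6


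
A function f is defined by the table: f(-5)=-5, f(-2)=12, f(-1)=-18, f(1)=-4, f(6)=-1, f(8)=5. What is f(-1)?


Reading from the table at x = -1

-18


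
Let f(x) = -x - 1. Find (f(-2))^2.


f(-2) = 1
(1)^2 = 1

1


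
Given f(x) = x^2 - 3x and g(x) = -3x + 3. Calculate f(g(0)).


g(0) = 3
f(3) = 1*(3)^2 - 3*(3) = 0

0


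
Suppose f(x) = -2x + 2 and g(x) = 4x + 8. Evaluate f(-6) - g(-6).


30


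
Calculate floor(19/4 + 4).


19/4 = 4.75
4.75 + 4 = 8.75
floor(8.75) = 8

8


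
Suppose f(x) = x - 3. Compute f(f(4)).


f(4) = 1
f(1) = -2

-2


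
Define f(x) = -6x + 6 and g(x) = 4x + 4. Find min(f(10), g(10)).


-54


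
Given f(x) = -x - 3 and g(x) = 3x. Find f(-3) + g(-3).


f(-3) = 0
g(-3) = -9
Sum = -9

-9


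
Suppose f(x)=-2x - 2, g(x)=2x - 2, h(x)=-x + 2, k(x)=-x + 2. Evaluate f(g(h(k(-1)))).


6


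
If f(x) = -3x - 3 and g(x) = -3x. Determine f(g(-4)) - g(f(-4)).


f(g(-4)) = -39
g(f(-4)) = -27
Difference = -12

-12


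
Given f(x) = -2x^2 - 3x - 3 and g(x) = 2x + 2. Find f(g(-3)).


g(-3) = -4
f(-4) = (-2)*(-4)^2 - 3*(-4) - 3 = -23

-23


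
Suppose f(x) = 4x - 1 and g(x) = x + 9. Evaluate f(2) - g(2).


f(2) = 7
g(2) = 11
Difference = -4

-4


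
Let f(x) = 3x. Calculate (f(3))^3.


f(3) = 9
(9)^3 = 729

729


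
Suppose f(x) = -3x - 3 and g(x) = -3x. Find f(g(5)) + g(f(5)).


f(g(5)) = 42
g(f(5)) = 54
Sum = 96

96


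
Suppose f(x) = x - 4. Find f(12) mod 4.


f(12) = 8
8 mod 4 = 0

0


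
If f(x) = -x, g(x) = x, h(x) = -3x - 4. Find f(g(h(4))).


16


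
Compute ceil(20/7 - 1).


2


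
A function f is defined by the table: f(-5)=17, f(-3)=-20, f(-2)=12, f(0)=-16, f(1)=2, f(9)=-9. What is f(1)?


Reading from the table at x = 1

2


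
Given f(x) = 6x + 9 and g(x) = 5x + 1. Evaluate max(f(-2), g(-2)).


f(-2) = -3
g(-2) = -9
max = -3

-3


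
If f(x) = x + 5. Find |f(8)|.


f(8) = 13
|13| = 13

13


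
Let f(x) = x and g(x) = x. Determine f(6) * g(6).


f(6) = 6
g(6) = 6
Product = 36

36


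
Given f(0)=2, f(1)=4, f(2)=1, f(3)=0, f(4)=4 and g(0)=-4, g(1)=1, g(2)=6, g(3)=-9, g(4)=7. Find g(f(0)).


f(0) = 2
g(2) = 6

6


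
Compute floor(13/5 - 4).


13/5 = 2.6
2.6 - 4 = -1.4
floor(-1.4) = -2

-2


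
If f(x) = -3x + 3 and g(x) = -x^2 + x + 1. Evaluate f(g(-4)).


g(-4) = -19
f(-19) = 60

60


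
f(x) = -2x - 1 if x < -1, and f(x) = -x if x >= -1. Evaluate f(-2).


-2 satisfies x < -1
f(-2) = 3

3


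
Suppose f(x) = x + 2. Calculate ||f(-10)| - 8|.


f(-10) = -8
|-8| = 8
|8 - 8| = 0

0


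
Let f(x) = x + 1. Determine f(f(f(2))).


5


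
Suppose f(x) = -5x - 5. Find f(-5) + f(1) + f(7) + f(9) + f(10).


f(-5) = 20
f(1) = -10
f(7) = -40
f(9) = -50
f(10) = -55
Sum = -135

-135


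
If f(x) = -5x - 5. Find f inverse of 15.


Solve -5x - 5 = 15
x = (15 + 5) / (-5) = -4

-4


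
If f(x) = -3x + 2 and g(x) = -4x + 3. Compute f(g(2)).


g(2) = -5
f(-5) = 17

17


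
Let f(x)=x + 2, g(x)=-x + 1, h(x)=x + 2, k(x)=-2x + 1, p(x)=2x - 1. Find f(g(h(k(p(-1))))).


p(-1) = -3
k(-3) = 7
h(7) = 9
g(9) = -8
f(-8) = -6

-6


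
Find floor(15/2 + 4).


15/2 = 7.5
7.5 + 4 = 11.5
floor(11.5) = 11

11


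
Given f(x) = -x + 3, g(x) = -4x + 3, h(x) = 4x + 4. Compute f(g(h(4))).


h(4) = 20
g(20) = -77
f(-77) = 80

80


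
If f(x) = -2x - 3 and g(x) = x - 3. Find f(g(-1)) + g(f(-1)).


1


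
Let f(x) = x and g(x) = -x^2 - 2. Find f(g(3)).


g(3) = -11
f(-11) = -11

-11


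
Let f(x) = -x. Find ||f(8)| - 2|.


f(8) = -8
|-8| = 8
|8 - 2| = 6

6


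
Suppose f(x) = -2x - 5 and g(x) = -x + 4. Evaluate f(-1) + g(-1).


f(-1) = -3
g(-1) = 5
Sum = 2

2


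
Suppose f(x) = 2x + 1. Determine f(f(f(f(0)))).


f(0) = 1
f(1) = 3
f(3) = 7
f(7) = 15

15


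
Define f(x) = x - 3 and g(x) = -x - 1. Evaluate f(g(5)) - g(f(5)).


f(g(5)) = -9
g(f(5)) = -3
Difference = -6

-6


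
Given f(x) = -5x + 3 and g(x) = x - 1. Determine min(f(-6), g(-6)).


f(-6) = 33
g(-6) = -7
min = -7

-7


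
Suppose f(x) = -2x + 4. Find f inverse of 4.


Solve -2x + 4 = 4
x = (4 - 4) / (-2) = 0

0


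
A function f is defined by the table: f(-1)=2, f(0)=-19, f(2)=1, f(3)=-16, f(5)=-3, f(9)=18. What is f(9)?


Reading from the table at x = 9

18


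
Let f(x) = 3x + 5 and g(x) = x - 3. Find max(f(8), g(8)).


f(8) = 29
g(8) = 5
max = 29

29


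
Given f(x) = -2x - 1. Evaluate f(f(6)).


25


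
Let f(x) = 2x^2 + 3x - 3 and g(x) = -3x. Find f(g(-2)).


g(-2) = 6
f(6) = 2*(6)^2 + 3*(6) - 3 = 87

87


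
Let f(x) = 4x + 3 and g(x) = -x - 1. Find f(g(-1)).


g(-1) = 0
f(0) = 3

3


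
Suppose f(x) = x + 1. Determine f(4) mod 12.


f(4) = 5
5 mod 12 = 5

5


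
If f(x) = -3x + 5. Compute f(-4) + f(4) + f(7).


f(-4) = 17
f(4) = -7
f(7) = -16
Sum = -6

-6


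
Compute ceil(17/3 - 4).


17/3 = 5.6667
5.6667 - 4 = 1.6667
ceil(1.6667) = 2

2


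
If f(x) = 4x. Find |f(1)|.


f(1) = 4
|4| = 4

4


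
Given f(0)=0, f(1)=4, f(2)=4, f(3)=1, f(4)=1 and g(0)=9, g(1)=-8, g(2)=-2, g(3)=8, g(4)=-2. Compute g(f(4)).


f(4) = 1
g(1) = -8

-8


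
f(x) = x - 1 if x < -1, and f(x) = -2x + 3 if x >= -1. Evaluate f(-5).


-5 satisfies x < -1
f(-5) = -6

-6


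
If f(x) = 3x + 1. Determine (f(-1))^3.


f(-1) = -2
(-2)^3 = -8

-8


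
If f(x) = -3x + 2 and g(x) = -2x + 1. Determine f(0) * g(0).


2


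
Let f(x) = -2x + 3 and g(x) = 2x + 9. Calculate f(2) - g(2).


f(2) = -1
g(2) = 13
Difference = -14

-14


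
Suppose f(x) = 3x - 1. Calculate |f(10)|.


f(10) = 29
|29| = 29

29


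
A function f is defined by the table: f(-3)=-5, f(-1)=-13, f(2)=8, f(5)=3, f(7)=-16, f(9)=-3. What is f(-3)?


Reading from the table at x = -3

-5


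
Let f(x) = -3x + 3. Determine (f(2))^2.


f(2) = -3
(-3)^2 = 9

9


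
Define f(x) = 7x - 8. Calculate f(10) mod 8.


f(10) = 62
62 mod 8 = 6

6


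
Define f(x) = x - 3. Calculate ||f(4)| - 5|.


f(4) = 1
|1| = 1
|1 - 5| = 4

4


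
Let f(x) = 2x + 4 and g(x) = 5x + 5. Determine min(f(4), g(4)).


f(4) = 12
g(4) = 25
min = 12

12


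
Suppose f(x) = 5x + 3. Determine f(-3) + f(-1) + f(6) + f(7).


f(-3) = -12
f(-1) = -2
f(6) = 33
f(7) = 38
Sum = 57

57


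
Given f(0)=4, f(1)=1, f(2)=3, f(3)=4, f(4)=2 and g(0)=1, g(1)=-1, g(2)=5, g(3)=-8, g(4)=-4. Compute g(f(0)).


f(0) = 4
g(4) = -4

-4


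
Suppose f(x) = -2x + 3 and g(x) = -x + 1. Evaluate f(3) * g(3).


6


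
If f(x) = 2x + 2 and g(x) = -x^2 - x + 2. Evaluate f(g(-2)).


g(-2) = 0
f(0) = 2

2


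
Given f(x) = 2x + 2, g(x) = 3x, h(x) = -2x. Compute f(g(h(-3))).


38


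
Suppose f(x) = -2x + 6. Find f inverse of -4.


Solve -2x + 6 = -4
x = (-4 - 6) / (-2) = 5

5


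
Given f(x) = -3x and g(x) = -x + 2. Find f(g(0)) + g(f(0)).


-4


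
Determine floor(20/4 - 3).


2


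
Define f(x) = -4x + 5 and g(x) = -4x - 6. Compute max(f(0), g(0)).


f(0) = 5
g(0) = -6
max = 5

5


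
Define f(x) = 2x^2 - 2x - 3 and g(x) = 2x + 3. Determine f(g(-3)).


21


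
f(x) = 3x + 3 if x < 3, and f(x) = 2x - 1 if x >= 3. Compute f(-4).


-4 satisfies x < 3
f(-4) = -9

-9


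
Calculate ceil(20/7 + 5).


8


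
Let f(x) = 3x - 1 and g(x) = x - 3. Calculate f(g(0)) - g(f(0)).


f(g(0)) = -10
g(f(0)) = -4
Difference = -6

-6


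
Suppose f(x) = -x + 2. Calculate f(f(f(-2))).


f(-2) = 4
f(4) = -2
f(-2) = 4

4


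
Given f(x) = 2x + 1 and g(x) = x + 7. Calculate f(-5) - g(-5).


f(-5) = -9
g(-5) = 2
Difference = -11

-11


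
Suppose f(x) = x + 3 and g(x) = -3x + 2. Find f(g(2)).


g(2) = -4
f(-4) = -1

-1


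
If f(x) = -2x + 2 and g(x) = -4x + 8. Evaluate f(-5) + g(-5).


f(-5) = 12
g(-5) = 28
Sum = 40

40


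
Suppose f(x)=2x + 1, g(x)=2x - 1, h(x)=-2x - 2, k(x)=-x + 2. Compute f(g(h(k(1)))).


k(1) = 1
h(1) = -4
g(-4) = -9
f(-9) = -17

-17


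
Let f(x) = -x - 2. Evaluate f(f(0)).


f(0) = -2
f(-2) = 0

0


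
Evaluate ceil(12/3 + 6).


12/3 = 4
4 + 6 = 10
ceil(10) = 10

10


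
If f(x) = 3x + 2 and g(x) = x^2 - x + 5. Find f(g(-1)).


g(-1) = 7
f(7) = 23

23


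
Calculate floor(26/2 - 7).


26/2 = 13
13 - 7 = 6
floor(6) = 6

6


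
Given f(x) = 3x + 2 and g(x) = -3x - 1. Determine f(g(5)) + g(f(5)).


f(g(5)) = -46
g(f(5)) = -52
Sum = -98

-98


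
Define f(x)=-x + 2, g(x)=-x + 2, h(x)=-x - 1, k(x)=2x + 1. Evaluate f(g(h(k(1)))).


k(1) = 3
h(3) = -4
g(-4) = 6
f(6) = -4

-4


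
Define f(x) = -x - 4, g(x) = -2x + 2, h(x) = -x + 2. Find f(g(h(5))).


h(5) = -3
g(-3) = 8
f(8) = -12

-12


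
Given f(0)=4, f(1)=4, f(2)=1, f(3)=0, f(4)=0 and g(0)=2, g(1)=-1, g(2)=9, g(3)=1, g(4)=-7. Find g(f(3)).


f(3) = 0
g(0) = 2

2


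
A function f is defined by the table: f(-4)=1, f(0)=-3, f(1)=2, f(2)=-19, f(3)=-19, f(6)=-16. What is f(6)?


-16


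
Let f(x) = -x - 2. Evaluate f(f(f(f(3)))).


3


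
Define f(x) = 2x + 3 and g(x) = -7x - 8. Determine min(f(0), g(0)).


-8


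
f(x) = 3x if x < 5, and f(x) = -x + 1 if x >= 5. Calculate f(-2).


-6


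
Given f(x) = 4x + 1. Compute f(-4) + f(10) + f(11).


f(-4) = -15
f(10) = 41
f(11) = 45
Sum = 71

71


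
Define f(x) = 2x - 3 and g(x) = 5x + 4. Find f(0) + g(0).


f(0) = -3
g(0) = 4
Sum = 1

1


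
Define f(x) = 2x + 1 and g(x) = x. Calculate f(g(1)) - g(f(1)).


f(g(1)) = 3
g(f(1)) = 3
Difference = 0

0


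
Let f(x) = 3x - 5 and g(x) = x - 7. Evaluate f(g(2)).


g(2) = -5
f(-5) = -20

-20


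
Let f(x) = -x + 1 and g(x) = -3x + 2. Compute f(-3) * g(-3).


f(-3) = 4
g(-3) = 11
Product = 44

44


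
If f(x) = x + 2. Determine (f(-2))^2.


f(-2) = 0
(0)^2 = 0

0
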